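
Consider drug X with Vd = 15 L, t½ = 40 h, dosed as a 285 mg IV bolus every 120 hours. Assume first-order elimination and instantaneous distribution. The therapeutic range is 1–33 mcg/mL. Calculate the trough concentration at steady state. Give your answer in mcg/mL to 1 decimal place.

The dosing interval is 3 half-lives, so f = 2^(−3) = 0.125.
Accumulation ratio R = 1/(1 − f) = 1/0.875 = 8/7.
Single-dose peak C₀ = D/Vd = 285/15 = 19 mcg/mL.
Steady-state peak Cmax,ss = C₀·R = 19 × 8/7 ≈ 21.714 mcg/mL.
Steady-state trough Cmin,ss = Cmax,ss·f ≈ 21.714 × 0.125 ≈ 2.714 mcg/mL.
Trough 2.7 mcg/mL vs MEC 1 mcg/mL: adequate.

2.7 mcg/mL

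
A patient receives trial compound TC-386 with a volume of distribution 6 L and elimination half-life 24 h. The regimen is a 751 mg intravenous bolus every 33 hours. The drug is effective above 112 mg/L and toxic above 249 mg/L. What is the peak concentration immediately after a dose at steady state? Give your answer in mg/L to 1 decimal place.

203.7 mg/L

τ/t½ = 33/24 ≈ 1.375, so fraction remaining f = (1/2)^(33/24) ≈ 0.3856.
At steady state, accumulation factor R = 1/(1 − e^(−kτ)) ≈ 1.6276.
Each bolus raises the concentration by D/Vd = 751/6 ≈ 125.167 mg/L.
Steady-state peak Cmax,ss = C₀·R ≈ 125.167 × 1.6276 ≈ 203.722 mg/L.
Peak 203.7 mg/L vs MTC 249 mg/L: below toxic threshold.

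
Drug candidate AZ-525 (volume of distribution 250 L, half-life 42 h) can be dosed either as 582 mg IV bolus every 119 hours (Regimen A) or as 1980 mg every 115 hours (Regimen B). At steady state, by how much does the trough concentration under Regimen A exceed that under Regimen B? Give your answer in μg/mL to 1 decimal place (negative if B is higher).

-1.0 μg/mL

Regimen A: f = (1/2)^(119/42) ≈ 0.1403; Cmin,ss = (582/250)·f/(1−f) ≈ 0.380 μg/mL.
Regimen B: f = (1/2)^(115/42) ≈ 0.1499; Cmin,ss = (1980/250)·f/(1−f) ≈ 1.397 μg/mL.
Difference ≈ 0.380 − 1.397 ≈ -1.017 μg/mL.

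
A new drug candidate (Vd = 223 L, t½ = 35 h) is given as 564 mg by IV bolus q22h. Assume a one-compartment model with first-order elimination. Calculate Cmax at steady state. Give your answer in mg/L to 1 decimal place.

7.2 mg/L

Over one 22-h interval, 22/35 ≈ 0.62857 half-lives elapse, leaving f ≈ 0.6468 of each dose.
Accumulation ratio R = 1/(1 − f) ≈ 1/0.3532 ≈ 2.8313.
Each bolus raises the concentration by D/Vd = 564/223 ≈ 2.529 mg/L.
Cmax,ss = C₀/(1 − f) ≈ 2.529/0.3532 ≈ 7.160 mg/L.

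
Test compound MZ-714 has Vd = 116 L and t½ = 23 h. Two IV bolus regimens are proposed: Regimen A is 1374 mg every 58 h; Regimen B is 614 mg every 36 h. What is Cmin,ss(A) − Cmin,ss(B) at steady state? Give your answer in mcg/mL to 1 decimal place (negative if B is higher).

Regimen A: f = (1/2)^(58/23) ≈ 0.1741; Cmin,ss = (1374/116)·f/(1−f) ≈ 2.497 mcg/mL.
Regimen B: f = (1/2)^(36/23) ≈ 0.3379; Cmin,ss = (614/116)·f/(1−f) ≈ 2.701 mcg/mL.
Difference ≈ 2.497 − 2.701 ≈ -0.204 mcg/mL.

-0.2 mcg/mL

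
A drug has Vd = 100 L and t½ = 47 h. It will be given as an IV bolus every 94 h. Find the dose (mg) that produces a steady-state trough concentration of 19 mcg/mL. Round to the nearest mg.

5700 mg

τ/t½ = 94/47 ≈ 2, so f = (1/2)^(94/47) ≈ 0.250000.
Cmin,ss = (D/Vd)·f/(1−f), so D = Cmin,ss·Vd·(1−f)/f.
D = 19 × 100 × (1−f)/f ≈ 19 × 100 × 3.00000 ≈ 5700.00 mg.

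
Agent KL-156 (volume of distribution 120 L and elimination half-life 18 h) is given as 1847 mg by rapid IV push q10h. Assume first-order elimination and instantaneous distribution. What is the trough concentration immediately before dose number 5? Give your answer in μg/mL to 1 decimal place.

25.7 μg/mL

f = (1/2)^(τ/t½) = (1/2)^(10/18) ≈ 0.6804.
C₀ = D/Vd = 1847/120 ≈ 15.392 μg/mL.
Before the 5th dose, 4 doses have been given. Superposition: Cmin = C₀·(f + f² + … + f^4).
≈ 15.392 × (0.6804 + 0.4629 + 0.3150 + 0.2143) ≈ 15.392 × 1.6726 ≈ 25.745 μg/mL.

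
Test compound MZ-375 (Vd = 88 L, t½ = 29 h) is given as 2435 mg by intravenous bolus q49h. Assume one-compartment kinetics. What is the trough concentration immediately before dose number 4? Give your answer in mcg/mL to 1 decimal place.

f = (1/2)^(τ/t½) = (1/2)^(49/29) ≈ 0.3100.
C₀ = D/Vd = 2435/88 ≈ 27.670 mcg/mL.
Before the 4th dose, 3 doses have been given. Superposition: Cmin = C₀·(f + f² + … + f^3).
≈ 27.670 × (0.3100 + 0.0961 + 0.0298) ≈ 27.670 × 0.4359 ≈ 12.061 mcg/mL.

12.1 mcg/mL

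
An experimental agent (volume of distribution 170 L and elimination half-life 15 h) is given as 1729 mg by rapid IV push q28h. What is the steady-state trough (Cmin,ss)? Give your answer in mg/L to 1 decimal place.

τ/t½ = 28/15 ≈ 1.8667, so fraction remaining f = (1/2)^(28/15) ≈ 0.2742.
Each bolus raises the concentration by D/Vd = 1729/170 ≈ 10.171 mg/L.
Steady-state trough Cmin,ss = C₀·f/(1−f) ≈ 10.171 × 0.2742/0.7258 ≈ 3.843 mg/L.

3.8 mg/L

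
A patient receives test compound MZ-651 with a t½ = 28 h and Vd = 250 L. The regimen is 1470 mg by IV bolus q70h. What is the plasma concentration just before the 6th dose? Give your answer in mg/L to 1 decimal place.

f = (1/2)^(τ/t½) = (1/2)^(70/28) ≈ 0.1768.
C₀ = D/Vd = 1470/250 ≈ 5.880 mg/L.
Before the 6th dose, 5 doses have been given. Superposition: Cmin = C₀·(f + f² + … + f^5).
≈ 5.880 × (0.1768 + 0.0313 + 0.0055 + 0.0010 + 0.0002) ≈ 5.880 × 0.2148 ≈ 1.263 mg/L.

1.3 mg/L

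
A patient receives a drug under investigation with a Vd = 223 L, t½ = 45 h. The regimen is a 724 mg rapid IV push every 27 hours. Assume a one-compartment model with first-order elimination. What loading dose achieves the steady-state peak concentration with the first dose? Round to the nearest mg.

2128 mg

f = (1/2)^(27/45) ≈ 0.659754; accumulation ratio R = 1/(1−f) ≈ 2.93905.
Loading dose to hit Cmax,ss on first dose: D_load = D_maint·R ≈ 724 × 2.93905 ≈ 2127.87 mg.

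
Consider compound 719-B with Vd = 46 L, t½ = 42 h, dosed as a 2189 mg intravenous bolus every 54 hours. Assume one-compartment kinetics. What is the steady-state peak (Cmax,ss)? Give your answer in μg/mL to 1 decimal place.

80.7 μg/mL

Over one 54-h interval, 54/42 ≈ 1.2857 half-lives elapse, leaving f ≈ 0.4102 of each dose.
Accumulation ratio R = 1/(1 − f) ≈ 1/0.5898 ≈ 1.6955.
Single-dose peak C₀ = D/Vd = 2189/46 ≈ 47.587 μg/mL.
Steady-state peak Cmax,ss = C₀·R ≈ 47.587 × 1.6955 ≈ 80.684 μg/mL.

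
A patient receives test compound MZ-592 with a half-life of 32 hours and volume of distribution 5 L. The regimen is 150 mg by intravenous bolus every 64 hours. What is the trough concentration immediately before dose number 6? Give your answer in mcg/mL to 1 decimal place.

f = (1/2)^(τ/t½) = (1/2)^(64/32) ≈ 0.2500.
C₀ = D/Vd = 150/5 ≈ 30.000 mcg/mL.
Before the 6th dose, 5 doses have been given. Superposition: Cmin = C₀·(f + f² + … + f^5).
≈ 30.000 × (0.2500 + 0.0625 + 0.0156 + 0.0039 + 0.0010) ≈ 30.000 × 0.3330 ≈ 9.990 mcg/mL.

10.0 mcg/mL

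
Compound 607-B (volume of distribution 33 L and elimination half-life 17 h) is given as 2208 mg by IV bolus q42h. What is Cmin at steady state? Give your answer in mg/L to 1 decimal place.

τ/t½ = 42/17 ≈ 2.4706, so fraction remaining f = (1/2)^(42/17) ≈ 0.1804.
Each bolus raises the concentration by D/Vd = 2208/33 ≈ 66.909 mg/L.
Steady-state trough Cmin,ss = C₀·f/(1−f) ≈ 66.909 × 0.1804/0.8196 ≈ 14.727 mg/L.

14.7 mg/L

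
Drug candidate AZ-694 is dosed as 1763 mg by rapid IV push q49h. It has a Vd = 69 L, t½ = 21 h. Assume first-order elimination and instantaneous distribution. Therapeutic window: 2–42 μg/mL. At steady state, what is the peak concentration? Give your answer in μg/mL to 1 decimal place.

31.9 μg/mL

τ/t½ = 49/21 ≈ 2.3333, so fraction remaining f = (1/2)^(49/21) ≈ 0.1984.
At steady state, accumulation factor R = 1/(1 − e^(−kτ)) ≈ 1.2475.
Single-dose peak C₀ = D/Vd = 1763/69 ≈ 25.551 μg/mL.
Cmax,ss = C₀/(1 − f) ≈ 25.551/0.8016 ≈ 31.875 μg/mL.
Peak 31.9 μg/mL vs MTC 42 μg/mL: below toxic threshold.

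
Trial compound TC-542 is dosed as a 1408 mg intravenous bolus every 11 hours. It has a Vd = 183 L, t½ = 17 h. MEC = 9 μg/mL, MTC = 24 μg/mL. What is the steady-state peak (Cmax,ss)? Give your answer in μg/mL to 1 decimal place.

21.3 μg/mL

k = ln2/t½ = ln2/17 ≈ 0.040773 h⁻¹; fraction remaining f = e^(−kτ) = e^(−0.040773×11) ≈ 0.6386.
At steady state, accumulation factor R = 1/(1 − e^(−kτ)) ≈ 2.7670.
Single-dose peak C₀ = D/Vd = 1408/183 ≈ 7.694 μg/mL.
Cmax,ss = C₀/(1 − f) ≈ 7.694/0.3614 ≈ 21.289 μg/mL.
Peak 21.3 μg/mL vs MTC 24 μg/mL: below toxic threshold.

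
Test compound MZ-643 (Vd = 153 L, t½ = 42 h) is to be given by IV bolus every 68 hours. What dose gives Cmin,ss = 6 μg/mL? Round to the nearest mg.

τ/t½ = 68/42 ≈ 1.619, so f = (1/2)^(68/42) ≈ 0.325550.
Cmin,ss = (D/Vd)·f/(1−f), so D = Cmin,ss·Vd·(1−f)/f.
D = 6 × 153 × (1−f)/f ≈ 6 × 153 × 2.07172 ≈ 1901.84 mg.

1902 mg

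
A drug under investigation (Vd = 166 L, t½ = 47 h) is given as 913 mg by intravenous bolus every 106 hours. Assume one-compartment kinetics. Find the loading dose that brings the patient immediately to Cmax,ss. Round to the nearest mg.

f = (1/2)^(106/47) ≈ 0.209450; accumulation ratio R = 1/(1−f) ≈ 1.26494.
Loading dose to hit Cmax,ss on first dose: D_load = D_maint·R ≈ 913 × 1.26494 ≈ 1154.89 mg.

1155 mg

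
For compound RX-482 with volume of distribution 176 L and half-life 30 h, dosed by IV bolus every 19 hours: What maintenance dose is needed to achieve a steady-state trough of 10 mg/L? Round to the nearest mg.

970 mg

τ/t½ = 19/30 ≈ 0.63333, so f = (1/2)^(19/30) ≈ 0.644685.
Cmin,ss = (D/Vd)·f/(1−f), so D = Cmin,ss·Vd·(1−f)/f.
D = 10 × 176 × (1−f)/f ≈ 10 × 176 × 0.55115 ≈ 970.02 mg.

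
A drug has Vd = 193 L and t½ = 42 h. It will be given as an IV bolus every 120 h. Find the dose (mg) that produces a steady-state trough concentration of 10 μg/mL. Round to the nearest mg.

τ/t½ = 120/42 ≈ 2.8571, so f = (1/2)^(120/42) ≈ 0.138011.
Cmin,ss = (D/Vd)·f/(1−f), so D = Cmin,ss·Vd·(1−f)/f.
D = 10 × 193 × (1−f)/f ≈ 10 × 193 × 6.24580 ≈ 12054.39 mg.

12054 mg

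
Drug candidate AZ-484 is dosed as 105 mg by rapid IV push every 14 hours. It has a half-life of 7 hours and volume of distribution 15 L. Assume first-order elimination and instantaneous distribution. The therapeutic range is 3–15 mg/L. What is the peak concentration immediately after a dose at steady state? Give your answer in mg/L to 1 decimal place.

τ = 14 h = 2 half-lives, so f = (1/2)^2 = 0.25.
Accumulation ratio R = 1/(1 − f) = 1/0.75 = 4/3.
Single-dose peak C₀ = D/Vd = 105/15 = 7 mg/L.
Steady-state peak Cmax,ss = C₀·R = 7 × 4/3 ≈ 9.333 mg/L.
Peak 9.3 mg/L vs MTC 15 mg/L: below toxic threshold.

9.3 mg/L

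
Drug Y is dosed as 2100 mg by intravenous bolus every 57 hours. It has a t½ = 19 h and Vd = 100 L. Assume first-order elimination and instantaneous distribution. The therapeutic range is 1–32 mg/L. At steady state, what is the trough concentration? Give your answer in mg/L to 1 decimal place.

3.0 mg/L

The dosing interval is 3 half-lives, so f = 2^(−3) = 0.125.
Accumulation ratio R = 1/(1 − f) = 1/0.875 = 8/7.
Single-dose peak C₀ = D/Vd = 2100/100 = 21 mg/L.
Steady-state peak Cmax,ss = C₀·R = 21 × 8/7 ≈ 24.000 mg/L.
Steady-state trough Cmin,ss = Cmax,ss·f ≈ 24.000 × 0.125 ≈ 3.000 mg/L.
Trough 3.0 mg/L vs MEC 1 mg/L: adequate.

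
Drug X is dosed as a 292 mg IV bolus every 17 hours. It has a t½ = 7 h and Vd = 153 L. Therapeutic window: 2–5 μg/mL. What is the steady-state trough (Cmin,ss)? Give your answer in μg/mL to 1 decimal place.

0.4 μg/mL

τ/t½ = 17/7 ≈ 2.4286, so fraction remaining f = (1/2)^(17/7) ≈ 0.1857.
Accumulation ratio R = 1/(1 − f) ≈ 1/0.8143 ≈ 1.2280.
Each bolus raises the concentration by D/Vd = 292/153 ≈ 1.908 μg/mL.
Steady-state peak Cmax,ss = C₀·R ≈ 1.908 × 1.2280 ≈ 2.343 μg/mL.
One interval later, Cmin,ss = Cmax,ss·e^(−kτ) ≈ 2.343 × 0.1857 ≈ 0.435 μg/mL.
Trough 0.4 μg/mL vs MEC 2 μg/mL: subtherapeutic.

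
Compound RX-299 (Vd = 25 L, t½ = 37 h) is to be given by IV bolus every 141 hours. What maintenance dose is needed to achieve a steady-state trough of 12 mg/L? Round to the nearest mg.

3910 mg

τ/t½ = 141/37 ≈ 3.8108, so f = (1/2)^(141/37) ≈ 0.071258.
Cmin,ss = (D/Vd)·f/(1−f), so D = Cmin,ss·Vd·(1−f)/f.
D = 12 × 25 × (1−f)/f ≈ 12 × 25 × 13.03351 ≈ 3910.05 mg.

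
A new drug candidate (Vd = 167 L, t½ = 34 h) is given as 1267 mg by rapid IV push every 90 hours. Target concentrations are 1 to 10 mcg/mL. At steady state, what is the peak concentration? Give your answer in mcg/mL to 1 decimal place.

k = ln2/t½ = ln2/34 ≈ 0.020387 h⁻¹; fraction remaining f = e^(−kτ) = e^(−0.020387×90) ≈ 0.1596.
At steady state, accumulation factor R = 1/(1 − e^(−kτ)) ≈ 1.1899.
Single-dose peak C₀ = D/Vd = 1267/167 ≈ 7.587 mcg/mL.
Cmax,ss = C₀/(1 − f) ≈ 7.587/0.8404 ≈ 9.028 mcg/mL.
Peak 9.0 mcg/mL vs MTC 10 mcg/mL: below toxic threshold.

9.0 mcg/mL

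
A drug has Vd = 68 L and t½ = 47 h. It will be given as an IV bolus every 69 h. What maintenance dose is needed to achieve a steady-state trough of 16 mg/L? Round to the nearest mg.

τ/t½ = 69/47 ≈ 1.4681, so f = (1/2)^(69/47) ≈ 0.361462.
Cmin,ss = (D/Vd)·f/(1−f), so D = Cmin,ss·Vd·(1−f)/f.
D = 16 × 68 × (1−f)/f ≈ 16 × 68 × 1.76654 ≈ 1922.00 mg.

1922 mg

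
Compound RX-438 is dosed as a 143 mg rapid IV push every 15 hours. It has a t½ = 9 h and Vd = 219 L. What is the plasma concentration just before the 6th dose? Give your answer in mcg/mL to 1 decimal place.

f = (1/2)^(τ/t½) = (1/2)^(15/9) ≈ 0.3150.
C₀ = D/Vd = 143/219 ≈ 0.653 mcg/mL.
Before the 6th dose, 5 doses have been given. Superposition: Cmin = C₀·(f + f² + … + f^5).
≈ 0.653 × (0.3150 + 0.0992 + 0.0313 + 0.0098 + 0.0031) ≈ 0.653 × 0.4584 ≈ 0.299 mcg/mL.

0.3 mcg/mL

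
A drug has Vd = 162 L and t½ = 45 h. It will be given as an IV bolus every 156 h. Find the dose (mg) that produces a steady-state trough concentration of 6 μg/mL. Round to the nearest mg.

τ/t½ = 156/45 ≈ 3.4667, so f = (1/2)^(156/45) ≈ 0.090454.
Cmin,ss = (D/Vd)·f/(1−f), so D = Cmin,ss·Vd·(1−f)/f.
D = 6 × 162 × (1−f)/f ≈ 6 × 162 × 10.05534 ≈ 9773.79 mg.

9774 mg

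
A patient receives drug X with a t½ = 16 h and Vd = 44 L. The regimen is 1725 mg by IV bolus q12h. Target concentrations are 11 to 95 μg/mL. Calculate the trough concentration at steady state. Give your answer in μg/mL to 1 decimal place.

57.5 μg/mL

Over one 12-h interval, 12/16 ≈ 0.75 half-lives elapse, leaving f ≈ 0.5946 of each dose.
At steady state, accumulation factor R = 1/(1 − e^(−kτ)) ≈ 2.4667.
Single-dose peak C₀ = D/Vd = 1725/44 ≈ 39.205 μg/mL.
Steady-state peak Cmax,ss = C₀·R ≈ 39.205 × 2.4667 ≈ 96.707 μg/mL.
Steady-state trough Cmin,ss = Cmax,ss·f ≈ 96.707 × 0.5946 ≈ 57.502 μg/mL.
Trough 57.5 μg/mL vs MEC 11 μg/mL: adequate.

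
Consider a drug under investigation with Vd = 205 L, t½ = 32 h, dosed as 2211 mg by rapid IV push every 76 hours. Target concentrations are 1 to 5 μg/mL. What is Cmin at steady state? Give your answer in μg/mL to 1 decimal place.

2.6 μg/mL

τ/t½ = 76/32 ≈ 2.375, so fraction remaining f = (1/2)^(76/32) ≈ 0.1928.
Each bolus raises the concentration by D/Vd = 2211/205 ≈ 10.785 μg/mL.
Steady-state trough Cmin,ss = C₀·f/(1−f) ≈ 10.785 × 0.1928/0.8072 ≈ 2.576 μg/mL.
Trough 2.6 μg/mL vs MEC 1 μg/mL: adequate.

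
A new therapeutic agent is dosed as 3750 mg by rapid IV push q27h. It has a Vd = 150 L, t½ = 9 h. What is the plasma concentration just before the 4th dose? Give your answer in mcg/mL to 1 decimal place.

f = (1/2)^(τ/t½) = (1/2)^(27/9) ≈ 0.1250.
C₀ = D/Vd = 3750/150 ≈ 25.000 mcg/mL.
Before the 4th dose, 3 doses have been given. Superposition: Cmin = C₀·(f + f² + … + f^3).
≈ 25.000 × (0.1250 + 0.0156 + 0.0020) ≈ 25.000 × 0.1426 ≈ 3.565 mcg/mL.

3.6 mcg/mL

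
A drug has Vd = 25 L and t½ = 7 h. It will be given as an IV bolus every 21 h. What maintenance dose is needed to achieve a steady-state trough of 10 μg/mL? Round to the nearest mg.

1750 mg

τ/t½ = 21/7 ≈ 3, so f = (1/2)^(21/7) ≈ 0.125000.
Cmin,ss = (D/Vd)·f/(1−f), so D = Cmin,ss·Vd·(1−f)/f.
D = 10 × 25 × (1−f)/f ≈ 10 × 25 × 7.00000 ≈ 1750.00 mg.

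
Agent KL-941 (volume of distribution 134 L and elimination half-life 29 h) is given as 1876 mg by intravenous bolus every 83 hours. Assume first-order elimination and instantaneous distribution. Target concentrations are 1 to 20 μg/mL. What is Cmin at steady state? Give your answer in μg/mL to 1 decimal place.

2.2 μg/mL

Over one 83-h interval, 83/29 ≈ 2.8621 half-lives elapse, leaving f ≈ 0.1375 of each dose.
Single-dose peak C₀ = D/Vd = 1876/134 ≈ 14.000 μg/mL.
Steady-state trough Cmin,ss = C₀·f/(1−f) ≈ 14.000 × 0.1375/0.8625 ≈ 2.232 μg/mL.
Trough 2.2 μg/mL vs MEC 1 μg/mL: adequate.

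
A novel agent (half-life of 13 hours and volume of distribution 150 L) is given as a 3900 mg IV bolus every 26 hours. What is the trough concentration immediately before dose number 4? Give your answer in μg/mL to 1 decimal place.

8.5 μg/mL

f = (1/2)^(τ/t½) = (1/2)^(26/13) ≈ 0.2500.
C₀ = D/Vd = 3900/150 ≈ 26.000 μg/mL.
Before the 4th dose, 3 doses have been given. Superposition: Cmin = C₀·(f + f² + … + f^3).
≈ 26.000 × (0.2500 + 0.0625 + 0.0156) ≈ 26.000 × 0.3281 ≈ 8.531 μg/mL.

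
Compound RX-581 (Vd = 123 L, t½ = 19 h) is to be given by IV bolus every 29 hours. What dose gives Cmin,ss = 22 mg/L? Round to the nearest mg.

τ/t½ = 29/19 ≈ 1.5263, so f = (1/2)^(29/19) ≈ 0.347163.
Cmin,ss = (D/Vd)·f/(1−f), so D = Cmin,ss·Vd·(1−f)/f.
D = 22 × 123 × (1−f)/f ≈ 22 × 123 × 1.88049 ≈ 5088.61 mg.

5089 mg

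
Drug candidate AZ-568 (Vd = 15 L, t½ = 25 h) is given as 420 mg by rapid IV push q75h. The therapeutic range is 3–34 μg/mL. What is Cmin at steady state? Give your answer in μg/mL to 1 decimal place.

The dosing interval is 3 half-lives, so f = 2^(−3) = 0.125.
At steady state, R = 1/(1 − 0.125) = 8/7.
Single-dose peak C₀ = D/Vd = 420/15 = 28 μg/mL.
Steady-state peak Cmax,ss = C₀·R = 28 × 8/7 ≈ 32.000 μg/mL.
Steady-state trough Cmin,ss = Cmax,ss·f ≈ 32.000 × 0.125 ≈ 4.000 μg/mL.
Trough 4.0 μg/mL vs MEC 3 μg/mL: adequate.

4.0 μg/mL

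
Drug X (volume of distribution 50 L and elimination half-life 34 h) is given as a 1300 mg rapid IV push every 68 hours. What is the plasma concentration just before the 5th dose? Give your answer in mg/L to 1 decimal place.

f = (1/2)^(τ/t½) = (1/2)^(68/34) ≈ 0.2500.
C₀ = D/Vd = 1300/50 ≈ 26.000 mg/L.
Before the 5th dose, 4 doses have been given. Superposition: Cmin = C₀·(f + f² + … + f^4).
≈ 26.000 × (0.2500 + 0.0625 + 0.0156 + 0.0039) ≈ 26.000 × 0.3320 ≈ 8.632 mg/L.

8.6 mg/L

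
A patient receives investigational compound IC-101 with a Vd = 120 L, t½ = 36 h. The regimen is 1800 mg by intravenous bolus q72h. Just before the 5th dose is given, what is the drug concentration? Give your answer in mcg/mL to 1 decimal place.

5.0 mcg/mL

f = (1/2)^(τ/t½) = (1/2)^(72/36) ≈ 0.2500.
C₀ = D/Vd = 1800/120 ≈ 15.000 mcg/mL.
Before the 5th dose, 4 doses have been given. Superposition: Cmin = C₀·(f + f² + … + f^4).
≈ 15.000 × (0.2500 + 0.0625 + 0.0156 + 0.0039) ≈ 15.000 × 0.3320 ≈ 4.980 mcg/mL.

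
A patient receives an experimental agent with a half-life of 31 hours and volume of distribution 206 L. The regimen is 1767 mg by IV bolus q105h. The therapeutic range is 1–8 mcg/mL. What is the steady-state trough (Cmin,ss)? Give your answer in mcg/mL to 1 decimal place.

0.9 mcg/mL

τ/t½ = 105/31 ≈ 3.3871, so fraction remaining f = (1/2)^(105/31) ≈ 0.0956.
Accumulation ratio R = 1/(1 − f) ≈ 1/0.9044 ≈ 1.1057.
Single-dose peak C₀ = D/Vd = 1767/206 ≈ 8.578 mcg/mL.
Steady-state peak Cmax,ss = C₀·R ≈ 8.578 × 1.1057 ≈ 9.485 mcg/mL.
Steady-state trough Cmin,ss = Cmax,ss·f ≈ 9.485 × 0.0956 ≈ 0.907 mcg/mL.
Trough 0.9 mcg/mL vs MEC 1 mcg/mL: subtherapeutic.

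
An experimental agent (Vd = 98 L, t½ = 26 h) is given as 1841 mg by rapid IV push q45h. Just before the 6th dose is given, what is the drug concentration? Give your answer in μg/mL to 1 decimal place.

8.1 μg/mL

f = (1/2)^(τ/t½) = (1/2)^(45/26) ≈ 0.3013.
C₀ = D/Vd = 1841/98 ≈ 18.786 μg/mL.
Before the 6th dose, 5 doses have been given. Superposition: Cmin = C₀·(f + f² + … + f^5).
≈ 18.786 × (0.3013 + 0.0908 + 0.0274 + 0.0082 + 0.0025) ≈ 18.786 × 0.4302 ≈ 8.082 μg/mL.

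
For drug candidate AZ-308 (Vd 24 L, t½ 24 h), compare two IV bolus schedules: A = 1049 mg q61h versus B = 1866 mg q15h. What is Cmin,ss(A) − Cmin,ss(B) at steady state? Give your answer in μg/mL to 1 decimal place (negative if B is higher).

Regimen A: f = (1/2)^(61/24) ≈ 0.1717; Cmin,ss = (1049/24)·f/(1−f) ≈ 9.060 μg/mL.
Regimen B: f = (1/2)^(15/24) ≈ 0.6484; Cmin,ss = (1866/24)·f/(1−f) ≈ 143.382 μg/mL.
Difference ≈ 9.060 − 143.382 ≈ -134.322 μg/mL.

-134.3 μg/mL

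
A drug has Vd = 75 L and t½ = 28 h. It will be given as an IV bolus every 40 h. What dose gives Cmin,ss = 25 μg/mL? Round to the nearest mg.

τ/t½ = 40/28 ≈ 1.4286, so f = (1/2)^(40/28) ≈ 0.371499.
Cmin,ss = (D/Vd)·f/(1−f), so D = Cmin,ss·Vd·(1−f)/f.
D = 25 × 75 × (1−f)/f ≈ 25 × 75 × 1.69180 ≈ 3172.12 mg.

3172 mg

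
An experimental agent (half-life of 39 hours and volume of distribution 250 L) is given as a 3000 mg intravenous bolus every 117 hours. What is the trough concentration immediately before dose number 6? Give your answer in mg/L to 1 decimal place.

1.7 mg/L

f = (1/2)^(τ/t½) = (1/2)^(117/39) ≈ 0.1250.
C₀ = D/Vd = 3000/250 ≈ 12.000 mg/L.
Before the 6th dose, 5 doses have been given. Superposition: Cmin = C₀·(f + f² + … + f^5).
≈ 12.000 × (0.1250 + 0.0156 + 0.0020 + 0.0002 + 0.0000) ≈ 12.000 × 0.1428 ≈ 1.714 mg/L.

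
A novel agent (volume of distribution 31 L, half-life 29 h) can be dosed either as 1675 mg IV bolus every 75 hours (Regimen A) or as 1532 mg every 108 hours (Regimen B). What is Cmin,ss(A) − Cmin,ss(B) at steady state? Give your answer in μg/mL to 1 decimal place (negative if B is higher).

Regimen A: f = (1/2)^(75/29) ≈ 0.1665; Cmin,ss = (1675/31)·f/(1−f) ≈ 10.793 μg/mL.
Regimen B: f = (1/2)^(108/29) ≈ 0.0757; Cmin,ss = (1532/31)·f/(1−f) ≈ 4.047 μg/mL.
Difference ≈ 10.793 − 4.047 ≈ 6.746 μg/mL.

6.7 μg/mL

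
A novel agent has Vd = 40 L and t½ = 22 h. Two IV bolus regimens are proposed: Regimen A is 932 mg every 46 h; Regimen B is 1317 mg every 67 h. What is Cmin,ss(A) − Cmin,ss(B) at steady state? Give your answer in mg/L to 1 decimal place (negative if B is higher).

2.6 mg/L

Regimen A: f = (1/2)^(46/22) ≈ 0.2347; Cmin,ss = (932/40)·f/(1−f) ≈ 7.146 mg/L.
Regimen B: f = (1/2)^(67/22) ≈ 0.1211; Cmin,ss = (1317/40)·f/(1−f) ≈ 4.537 mg/L.
Difference ≈ 7.146 − 4.537 ≈ 2.609 mg/L.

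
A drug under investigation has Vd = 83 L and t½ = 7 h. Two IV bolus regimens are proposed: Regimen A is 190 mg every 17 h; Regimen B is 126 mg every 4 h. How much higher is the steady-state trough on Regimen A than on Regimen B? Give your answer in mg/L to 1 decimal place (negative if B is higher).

Regimen A: f = (1/2)^(17/7) ≈ 0.1857; Cmin,ss = (190/83)·f/(1−f) ≈ 0.522 mg/L.
Regimen B: f = (1/2)^(4/7) ≈ 0.6730; Cmin,ss = (126/83)·f/(1−f) ≈ 3.124 mg/L.
Difference ≈ 0.522 − 3.124 ≈ -2.602 mg/L.

-2.6 mg/L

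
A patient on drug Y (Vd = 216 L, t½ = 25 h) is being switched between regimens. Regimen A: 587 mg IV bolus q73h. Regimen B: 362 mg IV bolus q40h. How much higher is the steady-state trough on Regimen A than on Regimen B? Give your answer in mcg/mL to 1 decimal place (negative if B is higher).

-0.4 mcg/mL

Regimen A: f = (1/2)^(73/25) ≈ 0.1321; Cmin,ss = (587/216)·f/(1−f) ≈ 0.414 mcg/mL.
Regimen B: f = (1/2)^(40/25) ≈ 0.3299; Cmin,ss = (362/216)·f/(1−f) ≈ 0.825 mcg/mL.
Difference ≈ 0.414 − 0.825 ≈ -0.411 mcg/mL.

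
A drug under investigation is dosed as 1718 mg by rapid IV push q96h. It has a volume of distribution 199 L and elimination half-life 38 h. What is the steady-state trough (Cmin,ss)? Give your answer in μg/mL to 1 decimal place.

1.8 μg/mL

k = ln2/t½ = ln2/38 ≈ 0.018241 h⁻¹; fraction remaining f = e^(−kτ) = e^(−0.018241×96) ≈ 0.1736.
At steady state, accumulation factor R = 1/(1 − e^(−kτ)) ≈ 1.2101.
Single-dose peak C₀ = D/Vd = 1718/199 ≈ 8.633 μg/mL.
Cmax,ss = C₀/(1 − f) ≈ 8.633/0.8264 ≈ 10.447 μg/mL.
Steady-state trough Cmin,ss = Cmax,ss·f ≈ 10.447 × 0.1736 ≈ 1.814 μg/mL.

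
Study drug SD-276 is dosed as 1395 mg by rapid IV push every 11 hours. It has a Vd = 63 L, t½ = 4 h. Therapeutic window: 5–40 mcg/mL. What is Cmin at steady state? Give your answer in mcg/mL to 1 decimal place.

3.9 mcg/mL

Over one 11-h interval, 11/4 ≈ 2.75 half-lives elapse, leaving f ≈ 0.1487 of each dose.
At steady state, accumulation factor R = 1/(1 − e^(−kτ)) ≈ 1.1747.
Single-dose peak C₀ = D/Vd = 1395/63 ≈ 22.143 mcg/mL.
Steady-state peak Cmax,ss = C₀·R ≈ 22.143 × 1.1747 ≈ 26.011 mcg/mL.
Steady-state trough Cmin,ss = Cmax,ss·f ≈ 26.011 × 0.1487 ≈ 3.868 mcg/mL.
Trough 3.9 mcg/mL vs MEC 5 mcg/mL: subtherapeutic.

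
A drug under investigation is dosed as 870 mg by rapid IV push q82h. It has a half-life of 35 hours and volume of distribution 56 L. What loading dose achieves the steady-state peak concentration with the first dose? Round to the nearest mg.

1084 mg

f = (1/2)^(82/35) ≈ 0.197120; accumulation ratio R = 1/(1−f) ≈ 1.24552.
Loading dose to hit Cmax,ss on first dose: D_load = D_maint·R ≈ 870 × 1.24552 ≈ 1083.60 mg.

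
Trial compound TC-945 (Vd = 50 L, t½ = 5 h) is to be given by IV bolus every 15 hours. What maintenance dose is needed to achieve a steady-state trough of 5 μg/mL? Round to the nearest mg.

1750 mg

τ/t½ = 15/5 ≈ 3, so f = (1/2)^(15/5) ≈ 0.125000.
Cmin,ss = (D/Vd)·f/(1−f), so D = Cmin,ss·Vd·(1−f)/f.
D = 5 × 50 × (1−f)/f ≈ 5 × 50 × 7.00000 ≈ 1750.00 mg.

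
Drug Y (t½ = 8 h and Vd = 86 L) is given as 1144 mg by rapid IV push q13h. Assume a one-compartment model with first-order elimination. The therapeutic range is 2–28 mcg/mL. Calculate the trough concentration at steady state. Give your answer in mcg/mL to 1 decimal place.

6.4 mcg/mL

k = ln2/t½ = ln2/8 ≈ 0.086643 h⁻¹; fraction remaining f = e^(−kτ) = e^(−0.086643×13) ≈ 0.3242.
Each bolus raises the concentration by D/Vd = 1144/86 ≈ 13.302 mcg/mL.
Steady-state trough Cmin,ss = C₀·f/(1−f) ≈ 13.302 × 0.3242/0.6758 ≈ 6.381 mcg/mL.
Trough 6.4 mcg/mL vs MEC 2 mcg/mL: adequate.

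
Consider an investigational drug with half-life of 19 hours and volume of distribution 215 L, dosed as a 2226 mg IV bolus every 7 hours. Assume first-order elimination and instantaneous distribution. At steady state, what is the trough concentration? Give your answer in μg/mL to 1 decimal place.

k = ln2/t½ = ln2/19 ≈ 0.036481 h⁻¹; fraction remaining f = e^(−kτ) = e^(−0.036481×7) ≈ 0.7746.
Each bolus raises the concentration by D/Vd = 2226/215 ≈ 10.353 μg/mL.
Steady-state trough Cmin,ss = C₀·f/(1−f) ≈ 10.353 × 0.7746/0.2254 ≈ 35.579 μg/mL.

35.6 μg/mL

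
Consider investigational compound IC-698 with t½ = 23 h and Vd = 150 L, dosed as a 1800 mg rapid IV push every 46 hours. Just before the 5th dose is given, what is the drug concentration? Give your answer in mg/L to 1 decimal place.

f = (1/2)^(τ/t½) = (1/2)^(46/23) ≈ 0.2500.
C₀ = D/Vd = 1800/150 ≈ 12.000 mg/L.
Before the 5th dose, 4 doses have been given. Superposition: Cmin = C₀·(f + f² + … + f^4).
≈ 12.000 × (0.2500 + 0.0625 + 0.0156 + 0.0039) ≈ 12.000 × 0.3320 ≈ 3.984 mg/L.

4.0 mg/L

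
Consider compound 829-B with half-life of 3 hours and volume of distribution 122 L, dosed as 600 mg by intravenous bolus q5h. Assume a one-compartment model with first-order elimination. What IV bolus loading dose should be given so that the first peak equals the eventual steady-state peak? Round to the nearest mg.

876 mg

f = (1/2)^(5/3) ≈ 0.314980; accumulation ratio R = 1/(1−f) ≈ 1.45981.
Loading dose to hit Cmax,ss on first dose: D_load = D_maint·R ≈ 600 × 1.45981 ≈ 875.89 mg.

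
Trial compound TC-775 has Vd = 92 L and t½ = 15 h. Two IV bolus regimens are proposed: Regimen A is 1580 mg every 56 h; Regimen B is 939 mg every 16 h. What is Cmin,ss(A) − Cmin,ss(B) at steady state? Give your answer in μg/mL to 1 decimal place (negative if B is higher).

-7.9 μg/mL

Regimen A: f = (1/2)^(56/15) ≈ 0.0752; Cmin,ss = (1580/92)·f/(1−f) ≈ 1.396 μg/mL.
Regimen B: f = (1/2)^(16/15) ≈ 0.4774; Cmin,ss = (939/92)·f/(1−f) ≈ 9.324 μg/mL.
Difference ≈ 1.396 − 9.324 ≈ -7.928 μg/mL.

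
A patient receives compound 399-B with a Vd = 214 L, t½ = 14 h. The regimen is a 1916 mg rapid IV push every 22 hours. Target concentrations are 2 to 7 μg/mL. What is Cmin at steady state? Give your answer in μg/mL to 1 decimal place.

k = ln2/t½ = ln2/14 ≈ 0.049511 h⁻¹; fraction remaining f = e^(−kτ) = e^(−0.049511×22) ≈ 0.3365.
Single-dose peak C₀ = D/Vd = 1916/214 ≈ 8.953 μg/mL.
Steady-state trough Cmin,ss = C₀·f/(1−f) ≈ 8.953 × 0.3365/0.6635 ≈ 4.541 μg/mL.
Trough 4.5 μg/mL vs MEC 2 μg/mL: adequate.

4.5 μg/mL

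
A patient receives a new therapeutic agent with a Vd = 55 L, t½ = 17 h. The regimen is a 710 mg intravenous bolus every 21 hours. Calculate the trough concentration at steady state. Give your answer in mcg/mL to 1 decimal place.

τ/t½ = 21/17 ≈ 1.2353, so fraction remaining f = (1/2)^(21/17) ≈ 0.4248.
At steady state, accumulation factor R = 1/(1 − e^(−kτ)) ≈ 1.7385.
Each bolus raises the concentration by D/Vd = 710/55 ≈ 12.909 mcg/mL.
Cmax,ss = C₀/(1 − f) ≈ 12.909/0.5752 ≈ 22.443 mcg/mL.
One interval later, Cmin,ss = Cmax,ss·e^(−kτ) ≈ 22.443 × 0.4248 ≈ 9.534 mcg/mL.

9.5 mcg/mL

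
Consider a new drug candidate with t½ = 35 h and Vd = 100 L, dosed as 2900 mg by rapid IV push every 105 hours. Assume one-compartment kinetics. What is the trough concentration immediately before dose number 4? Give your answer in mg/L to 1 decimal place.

4.1 mg/L

f = (1/2)^(τ/t½) = (1/2)^(105/35) ≈ 0.1250.
C₀ = D/Vd = 2900/100 ≈ 29.000 mg/L.
Before the 4th dose, 3 doses have been given. Superposition: Cmin = C₀·(f + f² + … + f^3).
≈ 29.000 × (0.1250 + 0.0156 + 0.0020) ≈ 29.000 × 0.1426 ≈ 4.135 mg/L.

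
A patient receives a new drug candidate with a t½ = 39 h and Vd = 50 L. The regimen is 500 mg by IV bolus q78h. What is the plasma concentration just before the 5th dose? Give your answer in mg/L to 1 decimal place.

f = (1/2)^(τ/t½) = (1/2)^(78/39) ≈ 0.2500.
C₀ = D/Vd = 500/50 ≈ 10.000 mg/L.
Before the 5th dose, 4 doses have been given. Superposition: Cmin = C₀·(f + f² + … + f^4).
≈ 10.000 × (0.2500 + 0.0625 + 0.0156 + 0.0039) ≈ 10.000 × 0.3320 ≈ 3.320 mg/L.

3.3 mg/L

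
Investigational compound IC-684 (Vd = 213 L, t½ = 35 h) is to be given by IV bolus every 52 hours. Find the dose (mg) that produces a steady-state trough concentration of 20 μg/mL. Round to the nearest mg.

τ/t½ = 52/35 ≈ 1.4857, so f = (1/2)^(52/35) ≈ 0.357072.
Cmin,ss = (D/Vd)·f/(1−f), so D = Cmin,ss·Vd·(1−f)/f.
D = 20 × 213 × (1−f)/f ≈ 20 × 213 × 1.80056 ≈ 7670.39 mg.

7670 mg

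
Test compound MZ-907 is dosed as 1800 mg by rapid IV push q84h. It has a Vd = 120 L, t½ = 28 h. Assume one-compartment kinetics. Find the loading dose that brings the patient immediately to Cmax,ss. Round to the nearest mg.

2057 mg

f = (1/2)^(84/28) ≈ 0.125000; accumulation ratio R = 1/(1−f) ≈ 1.14286.
Loading dose to hit Cmax,ss on first dose: D_load = D_maint·R ≈ 1800 × 1.14286 ≈ 2057.15 mg.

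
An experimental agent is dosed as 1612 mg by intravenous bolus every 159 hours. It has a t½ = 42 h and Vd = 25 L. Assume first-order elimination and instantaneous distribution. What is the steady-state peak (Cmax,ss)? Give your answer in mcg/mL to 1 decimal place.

69.5 mcg/mL

Over one 159-h interval, 159/42 ≈ 3.7857 half-lives elapse, leaving f ≈ 0.0725 of each dose.
Accumulation ratio R = 1/(1 − f) ≈ 1/0.9275 ≈ 1.0782.
Each bolus raises the concentration by D/Vd = 1612/25 ≈ 64.480 mcg/mL.
Cmax,ss = C₀/(1 − f) ≈ 64.480/0.9275 ≈ 69.520 mcg/mL.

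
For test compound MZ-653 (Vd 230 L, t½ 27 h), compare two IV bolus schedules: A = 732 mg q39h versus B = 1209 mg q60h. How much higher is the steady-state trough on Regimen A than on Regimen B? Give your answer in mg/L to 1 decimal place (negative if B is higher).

0.4 mg/L

Regimen A: f = (1/2)^(39/27) ≈ 0.3674; Cmin,ss = (732/230)·f/(1−f) ≈ 1.848 mg/L.
Regimen B: f = (1/2)^(60/27) ≈ 0.2143; Cmin,ss = (1209/230)·f/(1−f) ≈ 1.434 mg/L.
Difference ≈ 1.848 − 1.434 ≈ 0.414 mg/L.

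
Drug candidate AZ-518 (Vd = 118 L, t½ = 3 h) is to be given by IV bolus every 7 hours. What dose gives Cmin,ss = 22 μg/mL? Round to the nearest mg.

τ/t½ = 7/3 ≈ 2.3333, so f = (1/2)^(7/3) ≈ 0.198425.
Cmin,ss = (D/Vd)·f/(1−f), so D = Cmin,ss·Vd·(1−f)/f.
D = 22 × 118 × (1−f)/f ≈ 22 × 118 × 4.03969 ≈ 10487.04 mg.

10487 mg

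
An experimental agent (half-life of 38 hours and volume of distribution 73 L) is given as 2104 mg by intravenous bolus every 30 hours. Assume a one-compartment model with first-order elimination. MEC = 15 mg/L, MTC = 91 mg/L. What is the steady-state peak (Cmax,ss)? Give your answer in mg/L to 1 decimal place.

Over one 30-h interval, 30/38 ≈ 0.78947 half-lives elapse, leaving f ≈ 0.5786 of each dose.
At steady state, accumulation factor R = 1/(1 − e^(−kτ)) ≈ 2.3730.
Single-dose peak C₀ = D/Vd = 2104/73 ≈ 28.822 mg/L.
Cmax,ss = C₀/(1 − f) ≈ 28.822/0.4214 ≈ 68.396 mg/L.
Peak 68.4 mg/L vs MTC 91 mg/L: below toxic threshold.

68.4 mg/L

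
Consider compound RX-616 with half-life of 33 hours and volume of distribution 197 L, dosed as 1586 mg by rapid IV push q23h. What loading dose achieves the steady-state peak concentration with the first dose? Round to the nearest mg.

f = (1/2)^(23/33) ≈ 0.616867; accumulation ratio R = 1/(1−f) ≈ 2.61006.
Loading dose to hit Cmax,ss on first dose: D_load = D_maint·R ≈ 1586 × 2.61006 ≈ 4139.56 mg.

4140 mg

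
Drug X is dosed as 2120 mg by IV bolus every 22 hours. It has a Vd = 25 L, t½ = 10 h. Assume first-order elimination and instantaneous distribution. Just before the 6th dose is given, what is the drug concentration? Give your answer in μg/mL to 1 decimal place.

23.6 μg/mL

f = (1/2)^(τ/t½) = (1/2)^(22/10) ≈ 0.2176.
C₀ = D/Vd = 2120/25 ≈ 84.800 μg/mL.
Before the 6th dose, 5 doses have been given. Superposition: Cmin = C₀·(f + f² + … + f^5).
≈ 84.800 × (0.2176 + 0.0473 + 0.0103 + 0.0022 + 0.0005) ≈ 84.800 × 0.2779 ≈ 23.566 μg/mL.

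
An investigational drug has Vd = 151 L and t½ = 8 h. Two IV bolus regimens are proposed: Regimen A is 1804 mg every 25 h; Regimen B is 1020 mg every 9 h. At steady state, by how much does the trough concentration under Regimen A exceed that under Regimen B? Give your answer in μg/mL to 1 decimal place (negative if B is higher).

Regimen A: f = (1/2)^(25/8) ≈ 0.1146; Cmin,ss = (1804/151)·f/(1−f) ≈ 1.546 μg/mL.
Regimen B: f = (1/2)^(9/8) ≈ 0.4585; Cmin,ss = (1020/151)·f/(1−f) ≈ 5.720 μg/mL.
Difference ≈ 1.546 − 5.720 ≈ -4.174 μg/mL.

-4.2 μg/mL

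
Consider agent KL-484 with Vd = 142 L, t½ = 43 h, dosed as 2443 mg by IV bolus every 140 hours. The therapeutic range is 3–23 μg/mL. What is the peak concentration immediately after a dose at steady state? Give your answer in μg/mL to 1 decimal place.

19.2 μg/mL

Over one 140-h interval, 140/43 ≈ 3.2558 half-lives elapse, leaving f ≈ 0.1047 of each dose.
Accumulation ratio R = 1/(1 − f) ≈ 1/0.8953 ≈ 1.1169.
Each bolus raises the concentration by D/Vd = 2443/142 ≈ 17.204 μg/mL.
Steady-state peak Cmax,ss = C₀·R ≈ 17.204 × 1.1169 ≈ 19.215 μg/mL.
Peak 19.2 μg/mL vs MTC 23 μg/mL: below toxic threshold.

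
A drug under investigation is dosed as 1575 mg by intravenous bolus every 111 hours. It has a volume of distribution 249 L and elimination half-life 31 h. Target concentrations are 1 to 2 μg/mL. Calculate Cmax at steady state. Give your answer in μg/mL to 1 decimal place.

Over one 111-h interval, 111/31 ≈ 3.5806 half-lives elapse, leaving f ≈ 0.0836 of each dose.
At steady state, accumulation factor R = 1/(1 − e^(−kτ)) ≈ 1.0912.
Single-dose peak C₀ = D/Vd = 1575/249 ≈ 6.325 μg/mL.
Steady-state peak Cmax,ss = C₀·R ≈ 6.325 × 1.0912 ≈ 6.902 μg/mL.
Peak 6.9 μg/mL vs MTC 2 μg/mL: exceeds toxic threshold.

6.9 μg/mL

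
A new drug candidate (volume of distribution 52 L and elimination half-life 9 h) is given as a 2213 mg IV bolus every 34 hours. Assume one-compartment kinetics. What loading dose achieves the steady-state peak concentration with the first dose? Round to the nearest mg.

2387 mg

f = (1/2)^(34/9) ≈ 0.072908; accumulation ratio R = 1/(1−f) ≈ 1.07864.
Loading dose to hit Cmax,ss on first dose: D_load = D_maint·R ≈ 2213 × 1.07864 ≈ 2387.03 mg.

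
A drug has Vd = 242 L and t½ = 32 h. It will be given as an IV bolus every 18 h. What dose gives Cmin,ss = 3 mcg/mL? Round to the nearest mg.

τ/t½ = 18/32 ≈ 0.5625, so f = (1/2)^(18/32) ≈ 0.677128.
Cmin,ss = (D/Vd)·f/(1−f), so D = Cmin,ss·Vd·(1−f)/f.
D = 3 × 242 × (1−f)/f ≈ 3 × 242 × 0.47683 ≈ 346.18 mg.

346 mg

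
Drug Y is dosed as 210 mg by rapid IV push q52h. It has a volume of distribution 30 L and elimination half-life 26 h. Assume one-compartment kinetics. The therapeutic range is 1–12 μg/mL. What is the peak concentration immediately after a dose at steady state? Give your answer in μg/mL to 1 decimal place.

9.3 μg/mL

τ = 52 h = 2 half-lives, so f = (1/2)^2 = 0.25.
At steady state, R = 1/(1 − 0.25) = 4/3.
Single-dose peak C₀ = D/Vd = 210/30 = 7 μg/mL.
Steady-state peak Cmax,ss = C₀·R = 7 × 4/3 ≈ 9.333 μg/mL.
Peak 9.3 μg/mL vs MTC 12 μg/mL: below toxic threshold.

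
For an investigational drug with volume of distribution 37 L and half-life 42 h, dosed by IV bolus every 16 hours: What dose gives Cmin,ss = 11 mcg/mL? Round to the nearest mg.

τ/t½ = 16/42 ≈ 0.38095, so f = (1/2)^(16/42) ≈ 0.767930.
Cmin,ss = (D/Vd)·f/(1−f), so D = Cmin,ss·Vd·(1−f)/f.
D = 11 × 37 × (1−f)/f ≈ 11 × 37 × 0.30220 ≈ 123.00 mg.

123 mg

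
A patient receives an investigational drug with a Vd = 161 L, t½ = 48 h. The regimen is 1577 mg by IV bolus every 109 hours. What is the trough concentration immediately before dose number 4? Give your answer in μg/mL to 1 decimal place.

2.5 μg/mL

f = (1/2)^(τ/t½) = (1/2)^(109/48) ≈ 0.2072.
C₀ = D/Vd = 1577/161 ≈ 9.795 μg/mL.
Before the 4th dose, 3 doses have been given. Superposition: Cmin = C₀·(f + f² + … + f^3).
≈ 9.795 × (0.2072 + 0.0429 + 0.0089) ≈ 9.795 × 0.2590 ≈ 2.537 μg/mL.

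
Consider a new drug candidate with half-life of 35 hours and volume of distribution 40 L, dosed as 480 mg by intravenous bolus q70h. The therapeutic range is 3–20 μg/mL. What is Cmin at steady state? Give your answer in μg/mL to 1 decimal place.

4.0 μg/mL

The dosing interval is 2 half-lives, so f = 2^(−2) = 0.25.
At steady state, R = 1/(1 − 0.25) = 4/3.
Single-dose peak C₀ = D/Vd = 480/40 = 12 μg/mL.
Steady-state peak Cmax,ss = C₀·R = 12 × 4/3 ≈ 16.000 μg/mL.
Steady-state trough Cmin,ss = Cmax,ss·f ≈ 16.000 × 0.25 ≈ 4.000 μg/mL.
Trough 4.0 μg/mL vs MEC 3 μg/mL: adequate.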